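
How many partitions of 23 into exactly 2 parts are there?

They are:
22,1
21,2
20,3
19,4
18,5
17,6
16,7
15,8
14,9
13,10
12,11

11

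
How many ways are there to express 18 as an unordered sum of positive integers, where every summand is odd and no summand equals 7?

There are too many to list fully; the first 12 (by largest part) are:
17,1
15,3
15,1,1,1
13,5
13,3,1,1
13,1,1,1,1,1
11,5,1,1
11,3,3,1
11,3,1,1,1,1
11,1,1,1,1,1,1,1
9,9
9,5,3,1
…and 22 more, for 34 total.

34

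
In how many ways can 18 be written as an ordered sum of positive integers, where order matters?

131072

The number of compositions of n is 2^(n−1); here 2^17 = 131072.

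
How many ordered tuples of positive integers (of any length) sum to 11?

1024

Each of the 10 gaps between 11 units is either a break or not: 2^10 = 1024.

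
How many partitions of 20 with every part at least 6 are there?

8

They are:
20
14 + 6
13 + 7
12 + 8
11 + 9
10 + 10
8 + 6 + 6
7 + 7 + 6
That's 8 in total.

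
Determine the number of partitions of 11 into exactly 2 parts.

5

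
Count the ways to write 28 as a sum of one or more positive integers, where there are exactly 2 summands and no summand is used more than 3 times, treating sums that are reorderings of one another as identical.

14

Listing the qualifying partitions of 28:
27, 1
26, 2
25, 3
24, 4
23, 5
22, 6
21, 7
20, 8
19, 9
18, 10
17, 11
16, 12
15, 13
14, 14
That's 14 in total.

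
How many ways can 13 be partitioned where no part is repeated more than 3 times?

A partial list (first 12 by largest part):
13
12+1
11+2
11+1+1
10+3
10+2+1
10+1+1+1
9+4
9+3+1
9+2+2
9+2+1+1
8+5
…and 52 more, for 64 total.

64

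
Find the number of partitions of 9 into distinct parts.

8

Enumerating:
9
8, 1
7, 2
6, 3
6, 2, 1
5, 4
5, 3, 1
4, 3, 2
Counting gives 8.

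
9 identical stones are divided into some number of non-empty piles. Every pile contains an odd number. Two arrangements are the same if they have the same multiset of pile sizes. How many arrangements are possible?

8

They are:
9
7+1+1
5+3+1
5+1+1+1+1
3+3+3
3+3+1+1+1
3+1+1+1+1+1+1
1+1+1+1+1+1+1+1+1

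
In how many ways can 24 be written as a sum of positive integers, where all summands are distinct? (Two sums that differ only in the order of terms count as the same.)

122

Counting exhaustively, 122 partitions satisfy the conditions.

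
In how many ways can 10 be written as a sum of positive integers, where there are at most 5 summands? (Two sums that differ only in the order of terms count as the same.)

There are too many to list fully; the first 12 (by largest part) are:
10
9, 1
8, 2
8, 1, 1
7, 3
7, 2, 1
7, 1, 1, 1
6, 4
6, 3, 1
6, 2, 2
6, 2, 1, 1
6, 1, 1, 1, 1
…and 18 more, for 30 total.

30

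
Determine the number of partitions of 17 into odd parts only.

38

A partial list (first 12 by largest part):
17
15,1,1
13,3,1
13,1,1,1,1
11,5,1
11,3,3
11,3,1,1,1
11,1,1,1,1,1,1
9,7,1
9,5,3
9,5,1,1,1
9,3,3,1,1
…and 26 more, for 38 total.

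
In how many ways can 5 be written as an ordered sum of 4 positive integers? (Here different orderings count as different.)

4

Place 3 bars in the 4 internal gaps of a row of 5 dots: C(4,3) = 4.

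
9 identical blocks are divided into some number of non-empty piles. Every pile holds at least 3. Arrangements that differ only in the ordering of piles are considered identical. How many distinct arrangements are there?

4

Enumerating:
9
6 + 3
5 + 4
3 + 3 + 3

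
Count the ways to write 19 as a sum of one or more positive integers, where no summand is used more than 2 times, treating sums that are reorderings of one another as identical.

A full systematic count gives 163.

163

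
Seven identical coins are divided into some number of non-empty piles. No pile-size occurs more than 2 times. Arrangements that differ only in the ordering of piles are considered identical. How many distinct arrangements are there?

Enumerating:
7
6, 1
5, 2
5, 1, 1
4, 3
4, 2, 1
3, 3, 1
3, 2, 2
3, 2, 1, 1
That's 9 in total.

9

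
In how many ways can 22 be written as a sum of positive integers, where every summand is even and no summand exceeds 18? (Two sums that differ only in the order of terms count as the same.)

A partial list (first 12 by largest part):
4+18
2+2+18
6+16
2+4+16
2+2+2+16
8+14
2+6+14
4+4+14
2+2+4+14
2+2+2+2+14
10+12
2+8+12
…and 42 more, for 54 total.

54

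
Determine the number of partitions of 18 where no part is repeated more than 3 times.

Direct enumeration gives 208 partitions.

208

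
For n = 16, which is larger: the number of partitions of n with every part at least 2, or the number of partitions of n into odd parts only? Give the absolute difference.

23

Partitions of 16 with every part at least 2: 55.
Partitions of 16 into odd parts only: 32.
|55 − 32| = 23.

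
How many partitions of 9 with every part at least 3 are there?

Enumerating:
9
6+3
5+4
3+3+3
Counting gives 4.

4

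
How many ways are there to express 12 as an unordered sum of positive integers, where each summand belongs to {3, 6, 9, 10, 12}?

5

The partitions of 12 that satisfy the conditions:
12
3, 9
6, 6
3, 3, 6
3, 3, 3, 3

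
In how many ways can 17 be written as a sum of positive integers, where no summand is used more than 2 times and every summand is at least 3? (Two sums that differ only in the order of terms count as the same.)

21

Listing the qualifying partitions of 17:
17
14+3
13+4
12+5
11+6
11+3+3
10+7
10+4+3
9+8
9+5+3
9+4+4
8+6+3
8+5+4
7+7+3
7+6+4
7+5+5
7+4+3+3
6+6+5
6+5+3+3
6+4+4+3
5+5+4+3
That's 21 in total.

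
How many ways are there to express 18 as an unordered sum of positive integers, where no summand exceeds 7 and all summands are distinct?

Enumerating:
5, 6, 7
1, 4, 6, 7
2, 3, 6, 7
2, 4, 5, 7
1, 2, 3, 5, 7
3, 4, 5, 6
1, 2, 4, 5, 6
Counting gives 7.

7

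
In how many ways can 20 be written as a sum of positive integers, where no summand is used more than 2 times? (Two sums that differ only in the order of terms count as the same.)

202

Direct enumeration gives 202 partitions.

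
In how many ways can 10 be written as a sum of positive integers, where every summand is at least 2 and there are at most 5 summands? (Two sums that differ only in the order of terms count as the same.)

Listing the qualifying partitions of 10:
10
8+2
7+3
6+4
6+2+2
5+5
5+3+2
4+4+2
4+3+3
4+2+2+2
3+3+2+2
2+2+2+2+2

12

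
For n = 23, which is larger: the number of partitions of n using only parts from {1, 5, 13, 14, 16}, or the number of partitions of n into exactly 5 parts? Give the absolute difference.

Partitions of 23 using only parts from {1, 5, 13, 14, 16}: 12.
Partitions of 23 into exactly 5 parts: 141.
|12 − 141| = 129.

129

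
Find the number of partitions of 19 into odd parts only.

54

There are too many to list fully; the first 12 (by largest part) are:
19
17,1,1
15,3,1
15,1,1,1,1
13,5,1
13,3,3
13,3,1,1,1
13,1,1,1,1,1,1
11,7,1
11,5,3
11,5,1,1,1
11,3,3,1,1
…and 42 more, for 54 total.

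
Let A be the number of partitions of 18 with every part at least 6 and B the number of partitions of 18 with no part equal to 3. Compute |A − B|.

203

Partitions of 18 with every part at least 6: 6.
Partitions of 18 with no part equal to 3: 209.
|6 − 209| = 203.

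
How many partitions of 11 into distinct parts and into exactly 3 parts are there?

5

Enumerating:
8+2+1
7+3+1
6+4+1
6+3+2
5+4+2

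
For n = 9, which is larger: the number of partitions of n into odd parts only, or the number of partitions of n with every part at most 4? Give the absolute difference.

10

Partitions of 9 into odd parts only: 8.
Partitions of 9 with every part at most 4: 18.
|8 − 18| = 10.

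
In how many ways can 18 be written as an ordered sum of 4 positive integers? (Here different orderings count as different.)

680

A composition of 18 into 4 positive parts is chosen by placing 3 dividers among the 17 gaps between 18 units: C(17,3) = 680.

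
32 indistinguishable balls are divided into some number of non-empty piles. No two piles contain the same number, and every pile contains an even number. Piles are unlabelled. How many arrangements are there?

There are too many to list fully; the first 12 (by largest part) are:
32
30+2
28+4
26+6
26+4+2
24+8
24+6+2
22+10
22+8+2
22+6+4
20+12
20+10+2
…and 20 more, for 32 total.

32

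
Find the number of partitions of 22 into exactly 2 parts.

They are:
21,1
20,2
19,3
18,4
17,5
16,6
15,7
14,8
13,9
12,10
11,11
That's 11 in total.

11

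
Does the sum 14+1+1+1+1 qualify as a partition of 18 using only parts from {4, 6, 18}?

No

The parts sum to 18, and the condition 'each summand belongs to {4, 6, 18}' is violated.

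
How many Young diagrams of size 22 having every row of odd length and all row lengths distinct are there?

Listing the qualifying partitions of 22:
21+1
19+3
17+5
15+7
13+9
13+5+3+1
11+7+3+1
9+7+5+1

8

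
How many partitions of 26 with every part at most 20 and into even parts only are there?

97

Systematic enumeration (by largest part, then next-largest, …) yields 97.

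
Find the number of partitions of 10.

42

There are too many to list fully; the first 12 (by largest part) are:
10
1 + 9
2 + 8
1 + 1 + 8
3 + 7
1 + 2 + 7
1 + 1 + 1 + 7
4 + 6
1 + 3 + 6
2 + 2 + 6
1 + 1 + 2 + 6
1 + 1 + 1 + 1 + 6
…and 30 more, for 42 total.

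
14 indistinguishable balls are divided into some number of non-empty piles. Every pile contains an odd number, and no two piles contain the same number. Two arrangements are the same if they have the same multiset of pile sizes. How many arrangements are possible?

They are:
1 + 13
3 + 11
5 + 9
That's 3 in total.

3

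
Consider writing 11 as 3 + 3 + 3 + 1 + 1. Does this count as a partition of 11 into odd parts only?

The parts sum to 11, and the condition 'every summand is odd' holds.

Yes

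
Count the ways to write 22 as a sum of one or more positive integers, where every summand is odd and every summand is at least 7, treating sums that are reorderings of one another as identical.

3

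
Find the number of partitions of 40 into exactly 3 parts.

133

Systematic enumeration (by largest part, then next-largest, …) yields 133.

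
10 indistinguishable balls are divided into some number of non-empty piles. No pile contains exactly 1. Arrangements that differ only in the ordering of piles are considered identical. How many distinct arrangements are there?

12

Enumerating:
10
8 + 2
7 + 3
6 + 4
6 + 2 + 2
5 + 5
5 + 3 + 2
4 + 4 + 2
4 + 3 + 3
4 + 2 + 2 + 2
3 + 3 + 2 + 2
2 + 2 + 2 + 2 + 2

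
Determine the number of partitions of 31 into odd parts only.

Systematic enumeration (by largest part, then next-largest, …) yields 340.

340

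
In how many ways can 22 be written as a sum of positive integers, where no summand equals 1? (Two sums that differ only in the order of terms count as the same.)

Direct enumeration gives 210 partitions.

210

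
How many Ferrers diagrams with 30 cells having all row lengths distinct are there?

296

Direct enumeration gives 296 partitions.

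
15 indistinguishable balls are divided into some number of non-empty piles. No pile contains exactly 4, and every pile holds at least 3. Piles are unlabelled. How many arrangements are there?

11

The partitions of 15 that satisfy the conditions:
15
3,12
5,10
6,9
3,3,9
7,8
3,5,7
3,6,6
3,3,3,6
5,5,5
3,3,3,3,3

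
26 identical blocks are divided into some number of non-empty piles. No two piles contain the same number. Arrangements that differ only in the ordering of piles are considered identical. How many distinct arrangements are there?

165

Systematic enumeration (by largest part, then next-largest, …) yields 165.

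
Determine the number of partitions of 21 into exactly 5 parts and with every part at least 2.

A partial list (first 12 by largest part):
13, 2, 2, 2, 2
12, 3, 2, 2, 2
11, 4, 2, 2, 2
11, 3, 3, 2, 2
10, 5, 2, 2, 2
10, 4, 3, 2, 2
10, 3, 3, 3, 2
9, 6, 2, 2, 2
9, 5, 3, 2, 2
9, 4, 4, 2, 2
9, 4, 3, 3, 2
9, 3, 3, 3, 3
…and 25 more, for 37 total.

37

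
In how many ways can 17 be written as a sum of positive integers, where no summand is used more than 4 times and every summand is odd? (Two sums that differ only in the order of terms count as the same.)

22

The partitions of 17 that satisfy the conditions:
17
15,1,1
13,3,1
13,1,1,1,1
11,5,1
11,3,3
11,3,1,1,1
9,7,1
9,5,3
9,5,1,1,1
9,3,3,1,1
7,7,3
7,7,1,1,1
7,5,5
7,5,3,1,1
7,3,3,3,1
7,3,3,1,1,1,1
5,5,5,1,1
5,5,3,3,1
5,5,3,1,1,1,1
5,3,3,3,3
5,3,3,3,1,1,1
That's 22 in total.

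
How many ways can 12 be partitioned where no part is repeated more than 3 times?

A partial list (first 12 by largest part):
12
11 + 1
10 + 2
10 + 1 + 1
9 + 3
9 + 2 + 1
9 + 1 + 1 + 1
8 + 4
8 + 3 + 1
8 + 2 + 2
8 + 2 + 1 + 1
7 + 5
…and 38 more, for 50 total.

50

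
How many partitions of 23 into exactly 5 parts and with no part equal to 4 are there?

Direct enumeration gives 87 partitions.

87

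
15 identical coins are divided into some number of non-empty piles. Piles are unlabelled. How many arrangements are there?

Direct enumeration gives 176 partitions.

176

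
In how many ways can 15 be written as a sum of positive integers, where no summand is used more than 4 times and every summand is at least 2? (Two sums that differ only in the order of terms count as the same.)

38

There are too many to list fully; the first 12 (by largest part) are:
15
13 + 2
12 + 3
11 + 4
11 + 2 + 2
10 + 5
10 + 3 + 2
9 + 6
9 + 4 + 2
9 + 3 + 3
9 + 2 + 2 + 2
8 + 7
…and 26 more, for 38 total.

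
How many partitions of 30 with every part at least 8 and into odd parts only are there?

4

They are:
9 + 21
11 + 19
13 + 17
15 + 15
That's 4 in total.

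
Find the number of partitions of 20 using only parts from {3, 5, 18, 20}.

3

They are:
20
5 + 5 + 5 + 5
3 + 3 + 3 + 3 + 3 + 5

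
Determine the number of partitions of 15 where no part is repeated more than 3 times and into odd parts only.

13

Enumerating:
15
13,1,1
11,3,1
9,5,1
9,3,3
9,3,1,1,1
7,7,1
7,5,3
7,5,1,1,1
7,3,3,1,1
5,5,5
5,5,3,1,1
5,3,3,3,1
Counting gives 13.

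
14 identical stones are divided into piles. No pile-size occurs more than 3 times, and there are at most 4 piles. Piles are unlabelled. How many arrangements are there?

47

A partial list (first 12 by largest part):
14
13,1
12,2
12,1,1
11,3
11,2,1
11,1,1,1
10,4
10,3,1
10,2,2
10,2,1,1
9,5
…and 35 more, for 47 total.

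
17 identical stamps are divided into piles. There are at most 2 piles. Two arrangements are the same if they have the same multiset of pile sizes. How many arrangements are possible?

9

Enumerating:
17
16+1
15+2
14+3
13+4
12+5
11+6
10+7
9+8
Counting gives 9.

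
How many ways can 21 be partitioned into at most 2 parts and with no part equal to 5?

The partitions of 21 that satisfy the conditions:
21
20,1
19,2
18,3
17,4
15,6
14,7
13,8
12,9
11,10

10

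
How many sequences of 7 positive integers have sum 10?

84

A composition of 10 into 7 positive parts is chosen by placing 6 dividers among the 9 gaps between 10 units: C(9,6) = 84.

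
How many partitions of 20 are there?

Systematic enumeration (by largest part, then next-largest, …) yields 627.

627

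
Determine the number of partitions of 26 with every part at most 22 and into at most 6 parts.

702

Enumerating by decreasing first part gives 702 partitions in all.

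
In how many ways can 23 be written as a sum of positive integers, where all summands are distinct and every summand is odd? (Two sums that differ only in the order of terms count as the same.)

9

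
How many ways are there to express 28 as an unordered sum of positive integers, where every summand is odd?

There are 222 such partitions.

222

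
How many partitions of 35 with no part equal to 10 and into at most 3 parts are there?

Enumerating by decreasing first part gives 107 partitions in all.

107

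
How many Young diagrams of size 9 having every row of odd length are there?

8

Enumerating:
9
7+1+1
5+3+1
5+1+1+1+1
3+3+3
3+3+1+1+1
3+1+1+1+1+1+1
1+1+1+1+1+1+1+1+1
That's 8 in total.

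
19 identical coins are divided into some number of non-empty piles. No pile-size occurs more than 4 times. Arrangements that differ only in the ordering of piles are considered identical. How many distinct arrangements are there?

Counting exhaustively, 325 partitions satisfy the conditions.

325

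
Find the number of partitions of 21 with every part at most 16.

780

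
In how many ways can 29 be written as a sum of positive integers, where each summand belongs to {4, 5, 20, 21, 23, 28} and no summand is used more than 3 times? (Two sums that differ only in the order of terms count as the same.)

2

The partitions of 29 that satisfy the conditions:
4+4+21
4+5+20
That's 2 in total.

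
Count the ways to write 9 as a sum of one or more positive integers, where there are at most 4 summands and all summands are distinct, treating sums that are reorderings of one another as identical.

They are:
9
8,1
7,2
6,3
6,2,1
5,4
5,3,1
4,3,2

8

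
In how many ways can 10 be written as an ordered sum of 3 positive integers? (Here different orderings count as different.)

36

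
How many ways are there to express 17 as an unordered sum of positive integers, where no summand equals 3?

Systematic enumeration (by largest part, then next-largest, …) yields 162.

162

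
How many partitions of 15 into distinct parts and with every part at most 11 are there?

22

They are:
11 + 4
11 + 3 + 1
10 + 5
10 + 4 + 1
10 + 3 + 2
9 + 6
9 + 5 + 1
9 + 4 + 2
9 + 3 + 2 + 1
8 + 7
8 + 6 + 1
8 + 5 + 2
8 + 4 + 3
8 + 4 + 2 + 1
7 + 6 + 2
7 + 5 + 3
7 + 5 + 2 + 1
7 + 4 + 3 + 1
6 + 5 + 4
6 + 5 + 3 + 1
6 + 4 + 3 + 2
5 + 4 + 3 + 2 + 1
Counting gives 22.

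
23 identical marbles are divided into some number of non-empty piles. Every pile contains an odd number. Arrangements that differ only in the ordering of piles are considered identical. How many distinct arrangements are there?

104

Counting exhaustively, 104 partitions satisfy the conditions.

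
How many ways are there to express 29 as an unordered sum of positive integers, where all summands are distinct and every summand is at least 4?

A partial list (first 12 by largest part):
29
25 + 4
24 + 5
23 + 6
22 + 7
21 + 8
20 + 9
20 + 5 + 4
19 + 10
19 + 6 + 4
18 + 11
18 + 7 + 4
…and 35 more, for 47 total.

47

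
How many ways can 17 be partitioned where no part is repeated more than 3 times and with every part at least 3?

24

Enumerating:
17
14, 3
13, 4
12, 5
11, 6
11, 3, 3
10, 7
10, 4, 3
9, 8
9, 5, 3
9, 4, 4
8, 6, 3
8, 5, 4
8, 3, 3, 3
7, 7, 3
7, 6, 4
7, 5, 5
7, 4, 3, 3
6, 6, 5
6, 5, 3, 3
6, 4, 4, 3
5, 5, 4, 3
5, 4, 4, 4
4, 4, 3, 3, 3
That's 24 in total.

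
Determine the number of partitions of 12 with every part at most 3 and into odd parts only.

The partitions of 12 that satisfy the conditions:
3,3,3,3
1,1,1,3,3,3
1,1,1,1,1,1,3,3
1,1,1,1,1,1,1,1,1,3
1,1,1,1,1,1,1,1,1,1,1,1
That's 5 in total.

5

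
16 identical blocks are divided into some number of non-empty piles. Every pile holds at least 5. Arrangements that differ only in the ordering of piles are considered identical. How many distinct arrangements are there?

6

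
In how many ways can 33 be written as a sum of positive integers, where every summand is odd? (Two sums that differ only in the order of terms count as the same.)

448

Enumerating by decreasing first part gives 448 partitions in all.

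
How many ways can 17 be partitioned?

297

Enumerating by decreasing first part gives 297 partitions in all.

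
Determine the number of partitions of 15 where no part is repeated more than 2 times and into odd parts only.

9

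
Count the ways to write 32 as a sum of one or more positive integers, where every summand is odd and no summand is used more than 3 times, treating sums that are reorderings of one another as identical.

127

Direct enumeration gives 127 partitions.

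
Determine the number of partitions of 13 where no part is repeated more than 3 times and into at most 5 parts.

54

There are too many to list fully; the first 12 (by largest part) are:
13
12,1
11,2
11,1,1
10,3
10,2,1
10,1,1,1
9,4
9,3,1
9,2,2
9,2,1,1
8,5
…and 42 more, for 54 total.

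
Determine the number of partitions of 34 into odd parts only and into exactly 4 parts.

54

There are too many to list fully; the first 12 (by largest part) are:
31,1,1,1
29,3,1,1
27,5,1,1
27,3,3,1
25,7,1,1
25,5,3,1
25,3,3,3
23,9,1,1
23,7,3,1
23,5,5,1
23,5,3,3
21,11,1,1
…and 42 more, for 54 total.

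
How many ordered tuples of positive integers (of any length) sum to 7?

There are 6 gaps and each independently is a cut or not, giving 2^6 = 64.

64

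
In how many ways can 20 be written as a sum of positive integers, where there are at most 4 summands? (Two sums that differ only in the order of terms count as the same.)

Counting exhaustively, 108 partitions satisfy the conditions.

108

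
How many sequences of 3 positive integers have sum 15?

By stars and bars with positive parts, the count is C(14,2) = 91.

91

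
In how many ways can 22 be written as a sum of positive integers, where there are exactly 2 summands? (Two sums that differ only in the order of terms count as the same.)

11

Enumerating:
21 + 1
20 + 2
19 + 3
18 + 4
17 + 5
16 + 6
15 + 7
14 + 8
13 + 9
12 + 10
11 + 11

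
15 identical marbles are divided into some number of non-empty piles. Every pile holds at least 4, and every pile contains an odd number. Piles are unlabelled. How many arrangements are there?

The partitions of 15 that satisfy the conditions:
15
5+5+5
That's 2 in total.

2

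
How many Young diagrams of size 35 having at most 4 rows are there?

Counting exhaustively, 441 partitions satisfy the conditions.

441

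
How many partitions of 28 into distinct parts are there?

222

There are 222 such partitions.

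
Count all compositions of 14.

8192

Each of the 13 gaps between 14 units is either a break or not: 2^13 = 8192.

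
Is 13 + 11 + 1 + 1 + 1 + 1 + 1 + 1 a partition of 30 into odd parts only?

Yes

The parts sum to 30, and the condition 'every summand is odd' holds.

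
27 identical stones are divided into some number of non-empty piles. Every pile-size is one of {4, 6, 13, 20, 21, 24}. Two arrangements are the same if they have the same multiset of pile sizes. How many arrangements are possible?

2

The partitions of 27 that satisfy the conditions:
21, 6
13, 6, 4, 4
That's 2 in total.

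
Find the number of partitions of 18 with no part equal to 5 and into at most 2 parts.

9

Enumerating:
18
17,1
16,2
15,3
14,4
12,6
11,7
10,8
9,9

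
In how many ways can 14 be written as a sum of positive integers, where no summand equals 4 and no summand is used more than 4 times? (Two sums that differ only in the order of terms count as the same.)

A partial list (first 12 by largest part):
14
13, 1
12, 2
12, 1, 1
11, 3
11, 2, 1
11, 1, 1, 1
10, 3, 1
10, 2, 2
10, 2, 1, 1
10, 1, 1, 1, 1
9, 5
…and 54 more, for 66 total.

66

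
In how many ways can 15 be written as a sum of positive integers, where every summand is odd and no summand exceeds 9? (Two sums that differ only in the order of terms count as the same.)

The partitions of 15 that satisfy the conditions:
9 + 5 + 1
9 + 3 + 3
9 + 3 + 1 + 1 + 1
9 + 1 + 1 + 1 + 1 + 1 + 1
7 + 7 + 1
7 + 5 + 3
7 + 5 + 1 + 1 + 1
7 + 3 + 3 + 1 + 1
7 + 3 + 1 + 1 + 1 + 1 + 1
7 + 1 + 1 + 1 + 1 + 1 + 1 + 1 + 1
5 + 5 + 5
5 + 5 + 3 + 1 + 1
5 + 5 + 1 + 1 + 1 + 1 + 1
5 + 3 + 3 + 3 + 1
5 + 3 + 3 + 1 + 1 + 1 + 1
5 + 3 + 1 + 1 + 1 + 1 + 1 + 1 + 1
5 + 1 + 1 + 1 + 1 + 1 + 1 + 1 + 1 + 1 + 1
3 + 3 + 3 + 3 + 3
3 + 3 + 3 + 3 + 1 + 1 + 1
3 + 3 + 3 + 1 + 1 + 1 + 1 + 1 + 1
3 + 3 + 1 + 1 + 1 + 1 + 1 + 1 + 1 + 1 + 1
3 + 1 + 1 + 1 + 1 + 1 + 1 + 1 + 1 + 1 + 1 + 1 + 1
1 + 1 + 1 + 1 + 1 + 1 + 1 + 1 + 1 + 1 + 1 + 1 + 1 + 1 + 1

23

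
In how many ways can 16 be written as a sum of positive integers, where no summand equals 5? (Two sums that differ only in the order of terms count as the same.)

Direct enumeration gives 175 partitions.

175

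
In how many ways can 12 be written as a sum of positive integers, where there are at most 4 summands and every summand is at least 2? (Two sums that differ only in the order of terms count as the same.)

18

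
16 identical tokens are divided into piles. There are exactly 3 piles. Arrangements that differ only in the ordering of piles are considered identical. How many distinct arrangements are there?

21

Listing the qualifying partitions of 16:
14,1,1
13,2,1
12,3,1
12,2,2
11,4,1
11,3,2
10,5,1
10,4,2
10,3,3
9,6,1
9,5,2
9,4,3
8,7,1
8,6,2
8,5,3
8,4,4
7,7,2
7,6,3
7,5,4
6,6,4
6,5,5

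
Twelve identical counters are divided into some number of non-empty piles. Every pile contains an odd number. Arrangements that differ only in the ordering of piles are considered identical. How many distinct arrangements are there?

15

The partitions of 12 that satisfy the conditions:
11,1
9,3
9,1,1,1
7,5
7,3,1,1
7,1,1,1,1,1
5,5,1,1
5,3,3,1
5,3,1,1,1,1
5,1,1,1,1,1,1,1
3,3,3,3
3,3,3,1,1,1
3,3,1,1,1,1,1,1
3,1,1,1,1,1,1,1,1,1
1,1,1,1,1,1,1,1,1,1,1,1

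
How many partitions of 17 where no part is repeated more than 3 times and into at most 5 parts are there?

115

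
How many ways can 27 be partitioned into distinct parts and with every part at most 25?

190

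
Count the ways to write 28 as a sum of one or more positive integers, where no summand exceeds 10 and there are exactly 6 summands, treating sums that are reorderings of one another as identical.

Direct enumeration gives 196 partitions.

196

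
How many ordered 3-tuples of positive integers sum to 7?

By stars and bars with positive parts, the count is C(6,2) = 15.

15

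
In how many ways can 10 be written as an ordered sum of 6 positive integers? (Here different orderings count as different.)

By stars and bars with positive parts, the count is C(9,5) = 126.

126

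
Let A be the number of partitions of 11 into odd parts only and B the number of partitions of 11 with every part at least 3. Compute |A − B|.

6

Partitions of 11 into odd parts only: 12.
Partitions of 11 with every part at least 3: 6.
|12 − 6| = 6.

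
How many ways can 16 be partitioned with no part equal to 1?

55

A partial list (first 12 by largest part):
16
2+14
3+13
4+12
2+2+12
5+11
2+3+11
6+10
2+4+10
3+3+10
2+2+2+10
7+9
…and 43 more, for 55 total.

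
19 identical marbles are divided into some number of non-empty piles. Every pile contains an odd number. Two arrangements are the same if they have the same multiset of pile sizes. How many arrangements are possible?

54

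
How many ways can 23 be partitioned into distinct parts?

104

There are 104 such partitions.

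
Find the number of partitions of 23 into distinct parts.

A full systematic count gives 104.

104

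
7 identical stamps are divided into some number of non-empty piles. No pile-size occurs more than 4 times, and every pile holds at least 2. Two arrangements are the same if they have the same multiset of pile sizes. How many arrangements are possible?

4

They are:
7
5,2
4,3
3,2,2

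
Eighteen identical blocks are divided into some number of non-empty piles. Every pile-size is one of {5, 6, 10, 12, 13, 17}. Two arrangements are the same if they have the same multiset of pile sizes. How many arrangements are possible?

3

Listing the qualifying partitions of 18:
13,5
12,6
6,6,6
Counting gives 3.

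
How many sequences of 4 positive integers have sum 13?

220

Equivalently, choose which 3 of the 12 gaps become plus signs: C(12,3) = 220.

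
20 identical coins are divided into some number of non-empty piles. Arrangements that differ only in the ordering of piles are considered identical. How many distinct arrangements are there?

627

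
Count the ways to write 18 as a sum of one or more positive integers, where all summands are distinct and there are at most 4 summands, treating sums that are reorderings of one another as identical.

43

There are too many to list fully; the first 12 (by largest part) are:
18
17+1
16+2
15+3
15+2+1
14+4
14+3+1
13+5
13+4+1
13+3+2
12+6
12+5+1
…and 31 more, for 43 total.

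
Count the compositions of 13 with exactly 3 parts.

A composition of 13 into 3 positive parts is chosen by placing 2 dividers among the 12 gaps between 13 units: C(12,2) = 66.

66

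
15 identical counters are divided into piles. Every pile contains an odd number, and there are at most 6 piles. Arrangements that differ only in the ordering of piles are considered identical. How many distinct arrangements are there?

Listing the qualifying partitions of 15:
15
13,1,1
11,3,1
11,1,1,1,1
9,5,1
9,3,3
9,3,1,1,1
7,7,1
7,5,3
7,5,1,1,1
7,3,3,1,1
5,5,5
5,5,3,1,1
5,3,3,3,1
3,3,3,3,3

15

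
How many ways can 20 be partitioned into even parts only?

42

A partial list (first 12 by largest part):
20
18 + 2
16 + 4
16 + 2 + 2
14 + 6
14 + 4 + 2
14 + 2 + 2 + 2
12 + 8
12 + 6 + 2
12 + 4 + 4
12 + 4 + 2 + 2
12 + 2 + 2 + 2 + 2
…and 30 more, for 42 total.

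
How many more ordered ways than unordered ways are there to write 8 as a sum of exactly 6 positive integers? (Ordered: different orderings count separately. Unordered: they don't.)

Compositions: C(7,5) = 21.
Unordered (partitions into 6 parts): 2.
Difference: 21 − 2 = 19.

19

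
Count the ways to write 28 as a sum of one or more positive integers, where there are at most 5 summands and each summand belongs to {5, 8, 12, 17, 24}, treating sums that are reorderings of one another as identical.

Listing the qualifying partitions of 28:
12 + 8 + 8
8 + 5 + 5 + 5 + 5
That's 2 in total.

2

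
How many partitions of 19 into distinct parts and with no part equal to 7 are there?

A partial list (first 12 by largest part):
19
18, 1
17, 2
16, 3
16, 2, 1
15, 4
15, 3, 1
14, 5
14, 4, 1
14, 3, 2
13, 6
13, 5, 1
…and 30 more, for 42 total.

42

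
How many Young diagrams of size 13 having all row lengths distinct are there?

18

Enumerating:
13
1, 12
2, 11
3, 10
1, 2, 10
4, 9
1, 3, 9
5, 8
1, 4, 8
2, 3, 8
6, 7
1, 5, 7
2, 4, 7
1, 2, 3, 7
2, 5, 6
3, 4, 6
1, 2, 4, 6
1, 3, 4, 5
That's 18 in total.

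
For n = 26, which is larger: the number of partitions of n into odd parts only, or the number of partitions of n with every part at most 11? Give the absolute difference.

1765

Partitions of 26 into odd parts only: 165.
Partitions of 26 with every part at most 11: 1930.
|165 − 1930| = 1765.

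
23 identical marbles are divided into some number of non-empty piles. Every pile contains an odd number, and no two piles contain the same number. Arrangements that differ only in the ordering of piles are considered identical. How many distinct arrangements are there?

They are:
23
19 + 3 + 1
17 + 5 + 1
15 + 7 + 1
15 + 5 + 3
13 + 9 + 1
13 + 7 + 3
11 + 9 + 3
11 + 7 + 5

9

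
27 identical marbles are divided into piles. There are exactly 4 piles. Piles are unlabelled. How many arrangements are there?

150

Enumerating by decreasing first part gives 150 partitions in all.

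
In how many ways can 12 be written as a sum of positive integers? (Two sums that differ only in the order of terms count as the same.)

Enumerating by decreasing first part gives 77 partitions in all.

77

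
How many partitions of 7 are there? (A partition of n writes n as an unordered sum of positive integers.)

15

They are:
7
1+6
2+5
1+1+5
3+4
1+2+4
1+1+1+4
1+3+3
2+2+3
1+1+2+3
1+1+1+1+3
1+2+2+2
1+1+1+2+2
1+1+1+1+1+2
1+1+1+1+1+1+1
Counting gives 15.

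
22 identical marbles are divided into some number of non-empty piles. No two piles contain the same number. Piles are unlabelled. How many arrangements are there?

89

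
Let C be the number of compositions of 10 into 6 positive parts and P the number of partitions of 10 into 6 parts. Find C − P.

Ordered (compositions into 6 parts): C(9,5) = 126.
Partitions of 10 into exactly 6 parts: 5.
Difference: 126 − 5 = 121.

121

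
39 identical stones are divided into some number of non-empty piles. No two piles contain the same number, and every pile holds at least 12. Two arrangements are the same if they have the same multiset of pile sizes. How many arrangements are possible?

10

Enumerating:
39
27, 12
26, 13
25, 14
24, 15
23, 16
22, 17
21, 18
20, 19
14, 13, 12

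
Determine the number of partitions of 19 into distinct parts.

54

A partial list (first 12 by largest part):
19
18, 1
17, 2
16, 3
16, 2, 1
15, 4
15, 3, 1
14, 5
14, 4, 1
14, 3, 2
13, 6
13, 5, 1
…and 42 more, for 54 total.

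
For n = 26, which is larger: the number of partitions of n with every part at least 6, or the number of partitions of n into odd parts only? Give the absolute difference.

144

Partitions of 26 with every part at least 6: 21.
Partitions of 26 into odd parts only: 165.
|21 − 165| = 144.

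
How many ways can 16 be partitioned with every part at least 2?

55

There are too many to list fully; the first 12 (by largest part) are:
16
2 + 14
3 + 13
4 + 12
2 + 2 + 12
5 + 11
2 + 3 + 11
6 + 10
2 + 4 + 10
3 + 3 + 10
2 + 2 + 2 + 10
7 + 9
…and 43 more, for 55 total.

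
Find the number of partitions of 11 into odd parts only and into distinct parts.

Enumerating:
11
7 + 3 + 1

2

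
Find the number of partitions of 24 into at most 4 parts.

169

A full systematic count gives 169.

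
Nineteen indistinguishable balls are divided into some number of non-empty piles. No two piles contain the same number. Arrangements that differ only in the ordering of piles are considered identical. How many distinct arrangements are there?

54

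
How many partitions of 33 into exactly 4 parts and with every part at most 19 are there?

Direct enumeration gives 203 partitions.

203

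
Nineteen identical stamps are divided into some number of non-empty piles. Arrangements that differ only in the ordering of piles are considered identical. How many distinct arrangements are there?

Counting exhaustively, 490 partitions satisfy the conditions.

490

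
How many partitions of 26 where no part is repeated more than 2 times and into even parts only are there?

44

There are too many to list fully; the first 12 (by largest part) are:
26
24,2
22,4
22,2,2
20,6
20,4,2
18,8
18,6,2
18,4,4
18,4,2,2
16,10
16,8,2
…and 32 more, for 44 total.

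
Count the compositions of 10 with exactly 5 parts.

126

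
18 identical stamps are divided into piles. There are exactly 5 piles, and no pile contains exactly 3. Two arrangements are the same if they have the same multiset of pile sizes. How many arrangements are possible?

There are too many to list fully; the first 12 (by largest part) are:
14 + 1 + 1 + 1 + 1
13 + 2 + 1 + 1 + 1
12 + 2 + 2 + 1 + 1
11 + 4 + 1 + 1 + 1
11 + 2 + 2 + 2 + 1
10 + 5 + 1 + 1 + 1
10 + 4 + 2 + 1 + 1
10 + 2 + 2 + 2 + 2
9 + 6 + 1 + 1 + 1
9 + 5 + 2 + 1 + 1
9 + 4 + 2 + 2 + 1
8 + 7 + 1 + 1 + 1
…and 18 more, for 30 total.

30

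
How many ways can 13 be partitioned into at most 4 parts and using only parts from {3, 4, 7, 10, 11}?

3

The partitions of 13 that satisfy the conditions:
10,3
7,3,3
4,3,3,3
That's 3 in total.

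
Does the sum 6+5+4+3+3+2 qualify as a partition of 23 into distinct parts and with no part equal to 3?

The parts sum to 23, and the condition 'all summands are distinct' is violated.

No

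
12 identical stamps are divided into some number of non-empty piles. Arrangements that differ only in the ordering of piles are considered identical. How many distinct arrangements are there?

77

Direct enumeration gives 77 partitions.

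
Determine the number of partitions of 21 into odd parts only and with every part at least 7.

Listing the qualifying partitions of 21:
21
7, 7, 7

2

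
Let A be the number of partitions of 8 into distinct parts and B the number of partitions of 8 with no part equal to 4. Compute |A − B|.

Partitions of 8 into distinct parts: 6.
Partitions of 8 with no part equal to 4: 17.
|6 − 17| = 11.

11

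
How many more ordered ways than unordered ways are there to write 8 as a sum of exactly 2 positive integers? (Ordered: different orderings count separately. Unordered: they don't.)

Ordered (compositions into 2 parts): C(7,1) = 7.
Unordered (partitions into 2 parts): 4.
Difference: 7 − 4 = 3.

3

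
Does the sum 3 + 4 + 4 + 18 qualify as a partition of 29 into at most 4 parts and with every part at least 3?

Yes

The parts sum to 29, and the condition 'there are at most 4 summands' holds; the condition 'every summand is at least 3' holds.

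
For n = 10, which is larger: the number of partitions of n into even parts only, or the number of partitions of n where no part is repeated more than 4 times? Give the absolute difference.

Partitions of 10 into even parts only: 7.
Partitions of 10 where no part is repeated more than 4 times: 34.
|7 − 34| = 27.

27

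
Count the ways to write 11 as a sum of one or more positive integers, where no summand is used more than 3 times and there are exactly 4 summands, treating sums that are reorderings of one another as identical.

11

They are:
8,1,1,1
7,2,1,1
6,3,1,1
6,2,2,1
5,4,1,1
5,3,2,1
5,2,2,2
4,4,2,1
4,3,3,1
4,3,2,2
3,3,3,2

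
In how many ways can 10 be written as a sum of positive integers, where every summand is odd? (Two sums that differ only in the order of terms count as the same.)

They are:
9 + 1
7 + 3
7 + 1 + 1 + 1
5 + 5
5 + 3 + 1 + 1
5 + 1 + 1 + 1 + 1 + 1
3 + 3 + 3 + 1
3 + 3 + 1 + 1 + 1 + 1
3 + 1 + 1 + 1 + 1 + 1 + 1 + 1
1 + 1 + 1 + 1 + 1 + 1 + 1 + 1 + 1 + 1
Counting gives 10.

10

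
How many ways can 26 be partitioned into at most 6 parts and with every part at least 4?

A partial list (first 12 by largest part):
26
22,4
21,5
20,6
19,7
18,8
18,4,4
17,9
17,5,4
16,10
16,6,4
16,5,5
…and 58 more, for 70 total.

70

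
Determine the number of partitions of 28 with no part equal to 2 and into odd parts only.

Systematic enumeration (by largest part, then next-largest, …) yields 222.

222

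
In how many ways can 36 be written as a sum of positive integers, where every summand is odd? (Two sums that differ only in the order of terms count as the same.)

668

There are 668 such partitions.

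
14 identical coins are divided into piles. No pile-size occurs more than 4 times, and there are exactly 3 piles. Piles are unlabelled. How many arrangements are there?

Enumerating:
12+1+1
11+2+1
10+3+1
10+2+2
9+4+1
9+3+2
8+5+1
8+4+2
8+3+3
7+6+1
7+5+2
7+4+3
6+6+2
6+5+3
6+4+4
5+5+4
That's 16 in total.

16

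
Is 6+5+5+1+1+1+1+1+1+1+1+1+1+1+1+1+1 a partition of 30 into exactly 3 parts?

No

The parts sum to 30, and the condition 'there are exactly 3 summands' is violated.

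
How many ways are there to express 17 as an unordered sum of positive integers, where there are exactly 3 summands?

24

Listing the qualifying partitions of 17:
15 + 1 + 1
14 + 2 + 1
13 + 3 + 1
13 + 2 + 2
12 + 4 + 1
12 + 3 + 2
11 + 5 + 1
11 + 4 + 2
11 + 3 + 3
10 + 6 + 1
10 + 5 + 2
10 + 4 + 3
9 + 7 + 1
9 + 6 + 2
9 + 5 + 3
9 + 4 + 4
8 + 8 + 1
8 + 7 + 2
8 + 6 + 3
8 + 5 + 4
7 + 7 + 3
7 + 6 + 4
7 + 5 + 5
6 + 6 + 5
Counting gives 24.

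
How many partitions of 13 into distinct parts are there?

The partitions of 13 that satisfy the conditions:
13
12, 1
11, 2
10, 3
10, 2, 1
9, 4
9, 3, 1
8, 5
8, 4, 1
8, 3, 2
7, 6
7, 5, 1
7, 4, 2
7, 3, 2, 1
6, 5, 2
6, 4, 3
6, 4, 2, 1
5, 4, 3, 1
Counting gives 18.

18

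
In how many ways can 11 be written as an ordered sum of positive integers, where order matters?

Each of the 10 gaps between 11 units is either a break or not: 2^10 = 1024.

1024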